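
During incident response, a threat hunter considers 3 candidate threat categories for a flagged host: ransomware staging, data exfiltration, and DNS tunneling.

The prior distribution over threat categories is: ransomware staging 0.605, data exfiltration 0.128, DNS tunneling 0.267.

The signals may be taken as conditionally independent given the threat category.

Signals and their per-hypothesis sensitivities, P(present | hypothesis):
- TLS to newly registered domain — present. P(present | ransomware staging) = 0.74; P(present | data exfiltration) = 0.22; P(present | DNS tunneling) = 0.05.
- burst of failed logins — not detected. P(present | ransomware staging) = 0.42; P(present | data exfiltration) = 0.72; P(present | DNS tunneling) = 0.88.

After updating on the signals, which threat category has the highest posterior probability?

By Bayes' rule with conditional independence, the unnormalized weight for each hypothesis is prior × ∏ likelihoods (using 1 − P(present | H) for each absent signal):
  ransomware staging: 0.605 × 0.74 × (1 − 0.42) = 0.25967
  data exfiltration: 0.128 × 0.22 × (1 − 0.72) = 0.0078848
  DNS tunneling: 0.267 × 0.05 × (1 − 0.88) = 0.001602
The unnormalized weights sum to 0.26915.
P(ransomware staging | evidence) ≈ 0.25967 / 0.26915 ≈ 0.965
P(data exfiltration | evidence) ≈ 0.0078848 / 0.26915 ≈ 0.029
P(DNS tunneling | evidence) ≈ 0.001602 / 0.26915 ≈ 0.006
The largest is 0.965, so ransomware staging is most probable.

ransomware staging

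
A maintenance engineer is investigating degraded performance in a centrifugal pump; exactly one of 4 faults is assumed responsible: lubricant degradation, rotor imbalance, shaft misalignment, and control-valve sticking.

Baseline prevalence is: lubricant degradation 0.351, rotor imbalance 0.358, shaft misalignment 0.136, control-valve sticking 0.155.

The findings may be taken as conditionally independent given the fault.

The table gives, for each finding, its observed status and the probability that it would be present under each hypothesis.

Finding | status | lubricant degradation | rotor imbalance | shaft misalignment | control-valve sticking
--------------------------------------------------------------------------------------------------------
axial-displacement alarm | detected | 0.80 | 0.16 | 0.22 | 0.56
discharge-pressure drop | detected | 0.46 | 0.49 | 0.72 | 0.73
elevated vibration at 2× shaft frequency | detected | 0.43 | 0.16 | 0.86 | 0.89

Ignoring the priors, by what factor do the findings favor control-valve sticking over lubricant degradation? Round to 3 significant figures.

Take the product of per-finding likelihoods under each hypothesis, then divide.
  control-valve sticking: 0.56 × 0.73 × 0.89 = 0.36383
  lubricant degradation: 0.80 × 0.46 × 0.43 = 0.15824
Bayes factor = 0.36383 / 0.15824 ≈ 2.30

2.30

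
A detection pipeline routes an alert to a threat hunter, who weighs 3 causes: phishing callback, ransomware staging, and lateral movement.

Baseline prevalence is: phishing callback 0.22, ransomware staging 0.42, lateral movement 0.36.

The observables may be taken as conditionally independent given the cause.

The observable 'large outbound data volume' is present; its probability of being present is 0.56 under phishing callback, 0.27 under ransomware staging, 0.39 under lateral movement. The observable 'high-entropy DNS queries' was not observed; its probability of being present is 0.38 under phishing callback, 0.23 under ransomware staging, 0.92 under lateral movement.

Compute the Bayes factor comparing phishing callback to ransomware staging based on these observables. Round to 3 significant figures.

The Bayes factor is the ratio of the joint likelihoods of the observable pattern under the two hypotheses (using 1 − P(present | H) for each absent observable).
  phishing callback: 0.56 × (1 − 0.38) = 0.3472
  ransomware staging: 0.27 × (1 − 0.23) = 0.2079
Bayes factor = 0.3472 / 0.2079 ≈ 1.67

1.67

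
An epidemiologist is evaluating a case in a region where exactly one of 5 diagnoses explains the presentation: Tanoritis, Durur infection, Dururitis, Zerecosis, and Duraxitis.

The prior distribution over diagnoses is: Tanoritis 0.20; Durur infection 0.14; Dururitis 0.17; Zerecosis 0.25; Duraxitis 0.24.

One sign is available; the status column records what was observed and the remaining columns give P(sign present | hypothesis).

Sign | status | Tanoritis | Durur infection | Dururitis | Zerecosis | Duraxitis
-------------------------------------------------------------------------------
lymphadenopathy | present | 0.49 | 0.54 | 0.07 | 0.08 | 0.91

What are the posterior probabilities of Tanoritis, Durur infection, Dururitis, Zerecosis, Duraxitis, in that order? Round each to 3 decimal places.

0.231, 0.178, 0.028, 0.047, 0.515

For each hypothesis, the unnormalized posterior weight is prior × likelihood:
  Tanoritis: 0.20 × 0.49 = 0.098
  Durur infection: 0.14 × 0.54 = 0.0756
  Dururitis: 0.17 × 0.07 = 0.0119
  Zerecosis: 0.25 × 0.08 = 0.02
  Duraxitis: 0.24 × 0.91 = 0.2184
The unnormalized weights sum to 0.4239.
P(Tanoritis | evidence) = 0.098 / 0.4239 ≈ 0.231
P(Durur infection | evidence) = 0.0756 / 0.4239 ≈ 0.178
P(Dururitis | evidence) = 0.0119 / 0.4239 ≈ 0.028
P(Zerecosis | evidence) = 0.02 / 0.4239 ≈ 0.047
P(Duraxitis | evidence) = 0.2184 / 0.4239 ≈ 0.515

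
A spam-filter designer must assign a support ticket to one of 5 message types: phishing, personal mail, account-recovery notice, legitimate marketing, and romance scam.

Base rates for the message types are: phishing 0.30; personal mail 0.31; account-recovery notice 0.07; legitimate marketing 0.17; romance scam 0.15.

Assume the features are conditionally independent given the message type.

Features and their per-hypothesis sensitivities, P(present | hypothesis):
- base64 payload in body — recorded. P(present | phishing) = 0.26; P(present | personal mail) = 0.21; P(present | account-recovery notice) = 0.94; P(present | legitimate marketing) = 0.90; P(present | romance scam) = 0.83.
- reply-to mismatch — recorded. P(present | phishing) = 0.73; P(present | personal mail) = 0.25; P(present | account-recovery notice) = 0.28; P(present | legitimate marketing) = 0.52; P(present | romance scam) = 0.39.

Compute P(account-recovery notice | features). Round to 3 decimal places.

0.084

Multiply each prior by the joint likelihood of the feature pattern:
  phishing: 0.30 × 0.26 × 0.73 = 0.05694
  personal mail: 0.31 × 0.21 × 0.25 = 0.016275
  account-recovery notice: 0.07 × 0.94 × 0.28 = 0.018424
  legitimate marketing: 0.17 × 0.90 × 0.52 = 0.07956
  romance scam: 0.15 × 0.83 × 0.39 = 0.048555
The unnormalized weights sum to 0.21975.
P(account-recovery notice | evidence) = 0.018424 / 0.21975 ≈ 0.084.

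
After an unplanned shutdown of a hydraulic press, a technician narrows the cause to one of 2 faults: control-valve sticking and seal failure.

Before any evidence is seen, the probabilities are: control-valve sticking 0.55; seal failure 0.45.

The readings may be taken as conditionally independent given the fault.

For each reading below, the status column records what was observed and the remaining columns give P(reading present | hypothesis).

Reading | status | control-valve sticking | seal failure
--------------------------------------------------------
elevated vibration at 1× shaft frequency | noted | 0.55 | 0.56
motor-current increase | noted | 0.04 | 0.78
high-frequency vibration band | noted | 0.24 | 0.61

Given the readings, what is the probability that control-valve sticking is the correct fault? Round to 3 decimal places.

0.024

For each hypothesis, the unnormalized posterior weight is prior × product of the reading likelihoods:
  control-valve sticking: 0.55 × 0.55 × 0.04 × 0.24 = 0.002904
  seal failure: 0.45 × 0.56 × 0.78 × 0.61 = 0.1199
Marginal likelihood of the evidence = 0.12281.
P(control-valve sticking | evidence) = 0.002904 / 0.12281 ≈ 0.024.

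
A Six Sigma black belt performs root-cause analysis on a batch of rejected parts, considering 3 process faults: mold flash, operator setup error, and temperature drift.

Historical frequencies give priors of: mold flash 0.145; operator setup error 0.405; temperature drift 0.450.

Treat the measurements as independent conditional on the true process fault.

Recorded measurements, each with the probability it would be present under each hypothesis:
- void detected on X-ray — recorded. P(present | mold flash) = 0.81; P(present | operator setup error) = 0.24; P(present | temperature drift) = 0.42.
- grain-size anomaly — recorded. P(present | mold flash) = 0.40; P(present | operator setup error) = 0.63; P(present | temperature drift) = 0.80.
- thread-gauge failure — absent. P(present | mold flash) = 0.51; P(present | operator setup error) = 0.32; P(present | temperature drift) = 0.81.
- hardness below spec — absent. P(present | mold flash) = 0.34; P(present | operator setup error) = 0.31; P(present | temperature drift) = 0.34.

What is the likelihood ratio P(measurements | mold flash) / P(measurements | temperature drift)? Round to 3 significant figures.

The Bayes factor is the ratio of the joint likelihoods of the measurement pattern under the two hypotheses (using 1 − P(present | H) for each absent measurement).
  mold flash: 0.81 × 0.40 × (1 − 0.51) × (1 − 0.34) = 0.10478
  temperature drift: 0.42 × 0.80 × (1 − 0.81) × (1 − 0.34) = 0.042134
Bayes factor = 0.10478 / 0.042134 ≈ 2.49

2.49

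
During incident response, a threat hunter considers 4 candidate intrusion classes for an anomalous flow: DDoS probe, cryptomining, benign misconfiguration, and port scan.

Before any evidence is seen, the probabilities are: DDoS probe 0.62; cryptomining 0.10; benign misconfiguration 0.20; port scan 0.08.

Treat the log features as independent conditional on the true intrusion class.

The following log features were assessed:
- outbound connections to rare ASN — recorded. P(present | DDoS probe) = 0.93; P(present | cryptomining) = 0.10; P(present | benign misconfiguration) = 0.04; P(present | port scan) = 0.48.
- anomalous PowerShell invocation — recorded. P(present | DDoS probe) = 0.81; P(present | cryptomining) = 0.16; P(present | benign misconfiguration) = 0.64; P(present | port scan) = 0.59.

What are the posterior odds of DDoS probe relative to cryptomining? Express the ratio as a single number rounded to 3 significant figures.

292

Posterior odds equal prior odds times the likelihood ratio; only the two competing hypotheses matter.
  DDoS probe: 0.62 × 0.93 × 0.81 = 0.46705
  cryptomining: 0.10 × 0.10 × 0.16 = 0.0016
Odds(DDoS probe : cryptomining) = 0.46705 / 0.0016 ≈ 292.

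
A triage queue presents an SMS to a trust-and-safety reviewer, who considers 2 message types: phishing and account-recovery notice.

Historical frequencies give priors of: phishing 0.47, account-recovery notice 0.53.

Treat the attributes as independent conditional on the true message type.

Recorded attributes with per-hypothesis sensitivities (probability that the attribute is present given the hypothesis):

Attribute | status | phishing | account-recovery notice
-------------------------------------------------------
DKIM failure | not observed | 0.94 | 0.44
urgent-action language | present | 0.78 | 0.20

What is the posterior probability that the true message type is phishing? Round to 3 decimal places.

0.270

For each hypothesis, the unnormalized posterior weight is prior × product of the attribute likelihoods (using 1 − P(present | H) for each absent attribute):
  phishing: 0.47 × (1 − 0.94) × 0.78 = 0.021996
  account-recovery notice: 0.53 × (1 − 0.44) × 0.20 = 0.05936
The unnormalized weights sum to 0.081356.
P(phishing | evidence) = 0.021996 / 0.081356 ≈ 0.270.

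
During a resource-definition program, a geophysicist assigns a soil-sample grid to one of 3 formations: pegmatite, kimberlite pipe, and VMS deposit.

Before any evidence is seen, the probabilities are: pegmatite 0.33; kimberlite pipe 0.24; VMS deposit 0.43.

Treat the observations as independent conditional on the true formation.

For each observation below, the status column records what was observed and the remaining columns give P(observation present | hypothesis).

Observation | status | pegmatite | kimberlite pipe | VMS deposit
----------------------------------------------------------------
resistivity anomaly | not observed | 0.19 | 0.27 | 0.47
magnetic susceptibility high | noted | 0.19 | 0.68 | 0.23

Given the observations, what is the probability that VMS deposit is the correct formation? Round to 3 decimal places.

0.236

For each hypothesis, the unnormalized posterior weight is prior × product of the observation likelihoods (using 1 − P(present | H) for each absent observation):
  pegmatite: 0.33 × (1 − 0.19) × 0.19 = 0.050787
  kimberlite pipe: 0.24 × (1 − 0.27) × 0.68 = 0.11914
  VMS deposit: 0.43 × (1 − 0.47) × 0.23 = 0.052417
Marginal likelihood of the evidence = 0.22234.
P(VMS deposit | evidence) = 0.052417 / 0.22234 ≈ 0.236.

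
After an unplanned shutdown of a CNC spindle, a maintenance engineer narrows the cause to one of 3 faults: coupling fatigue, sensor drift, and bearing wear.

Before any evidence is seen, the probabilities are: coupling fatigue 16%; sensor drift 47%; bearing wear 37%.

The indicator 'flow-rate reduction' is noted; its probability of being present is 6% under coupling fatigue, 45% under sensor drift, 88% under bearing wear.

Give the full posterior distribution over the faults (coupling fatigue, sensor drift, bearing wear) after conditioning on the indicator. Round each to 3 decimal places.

0.018, 0.387, 0.596

By Bayes' rule, the unnormalized weight for each hypothesis is prior × likelihood:
  coupling fatigue: 0.16 × 0.06 = 0.0096
  sensor drift: 0.47 × 0.45 = 0.2115
  bearing wear: 0.37 × 0.88 = 0.3256
The unnormalized weights sum to 0.5467.
P(coupling fatigue | evidence) = 0.0096 / 0.5467 ≈ 0.018
P(sensor drift | evidence) = 0.2115 / 0.5467 ≈ 0.387
P(bearing wear | evidence) = 0.3256 / 0.5467 ≈ 0.596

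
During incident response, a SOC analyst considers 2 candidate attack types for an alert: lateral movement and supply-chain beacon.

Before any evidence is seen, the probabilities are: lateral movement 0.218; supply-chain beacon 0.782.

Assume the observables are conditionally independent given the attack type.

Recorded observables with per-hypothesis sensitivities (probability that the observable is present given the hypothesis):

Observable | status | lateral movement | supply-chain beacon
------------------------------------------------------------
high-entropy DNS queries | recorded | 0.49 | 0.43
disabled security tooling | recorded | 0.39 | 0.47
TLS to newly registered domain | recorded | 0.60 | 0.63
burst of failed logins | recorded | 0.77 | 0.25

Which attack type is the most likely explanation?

supply-chain beacon

For each hypothesis, the unnormalized posterior weight is prior × product of the observable likelihoods:
  lateral movement: 0.218 × 0.49 × 0.39 × 0.60 × 0.77 = 0.019247
  supply-chain beacon: 0.782 × 0.43 × 0.47 × 0.63 × 0.25 = 0.024892
Marginal likelihood of the evidence = 0.044138.
P(lateral movement | evidence) ≈ 0.019247 / 0.044138 ≈ 0.436
P(supply-chain beacon | evidence) ≈ 0.024892 / 0.044138 ≈ 0.564
The largest is 0.564, so supply-chain beacon is most probable.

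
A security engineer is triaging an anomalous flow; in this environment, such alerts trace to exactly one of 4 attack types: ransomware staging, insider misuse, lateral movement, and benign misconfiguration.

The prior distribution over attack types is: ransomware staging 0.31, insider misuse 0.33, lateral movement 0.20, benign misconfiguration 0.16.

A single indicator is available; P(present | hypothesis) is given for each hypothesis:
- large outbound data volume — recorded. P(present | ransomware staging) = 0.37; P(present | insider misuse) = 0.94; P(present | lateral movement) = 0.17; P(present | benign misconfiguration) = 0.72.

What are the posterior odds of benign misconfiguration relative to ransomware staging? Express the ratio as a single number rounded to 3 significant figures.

1.00

The normalizing constant cancels in an odds ratio, so compute prior × likelihood for the two hypotheses only:
  benign misconfiguration: 0.16 × 0.72 = 0.1152
  ransomware staging: 0.31 × 0.37 = 0.1147
Odds(benign misconfiguration : ransomware staging) = 0.1152 / 0.1147 ≈ 1.00.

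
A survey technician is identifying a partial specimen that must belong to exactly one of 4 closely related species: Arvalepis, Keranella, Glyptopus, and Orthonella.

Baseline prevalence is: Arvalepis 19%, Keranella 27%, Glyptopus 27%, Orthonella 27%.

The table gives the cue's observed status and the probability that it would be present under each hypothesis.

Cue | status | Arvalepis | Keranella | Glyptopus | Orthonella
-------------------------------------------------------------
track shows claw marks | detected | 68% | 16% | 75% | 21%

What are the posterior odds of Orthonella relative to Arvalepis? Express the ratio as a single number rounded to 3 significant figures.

0.439

The normalizing constant cancels in an odds ratio, so compute prior × likelihood for the two hypotheses only:
  Orthonella: 0.27 × 0.21 = 0.0567
  Arvalepis: 0.19 × 0.68 = 0.1292
Odds(Orthonella : Arvalepis) = 0.0567 / 0.1292 ≈ 0.439.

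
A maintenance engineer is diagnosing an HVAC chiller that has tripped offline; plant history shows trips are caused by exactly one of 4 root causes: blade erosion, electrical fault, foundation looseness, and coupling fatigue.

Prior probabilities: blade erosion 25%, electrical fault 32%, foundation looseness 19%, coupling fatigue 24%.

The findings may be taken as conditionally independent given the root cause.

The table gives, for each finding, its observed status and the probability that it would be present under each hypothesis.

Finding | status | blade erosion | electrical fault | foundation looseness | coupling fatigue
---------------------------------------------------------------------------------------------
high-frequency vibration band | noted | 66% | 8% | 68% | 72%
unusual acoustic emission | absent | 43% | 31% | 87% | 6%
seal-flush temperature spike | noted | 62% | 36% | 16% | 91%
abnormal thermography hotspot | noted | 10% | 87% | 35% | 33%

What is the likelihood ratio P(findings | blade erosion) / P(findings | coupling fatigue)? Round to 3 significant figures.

0.115

Take the product of per-finding likelihoods under each hypothesis (using 1 − P(present | H) for each absent finding), then divide.
  blade erosion: 0.66 × (1 − 0.43) × 0.62 × 0.10 = 0.023324
  coupling fatigue: 0.72 × (1 − 0.06) × 0.91 × 0.33 = 0.20324
Bayes factor = 0.023324 / 0.20324 ≈ 0.115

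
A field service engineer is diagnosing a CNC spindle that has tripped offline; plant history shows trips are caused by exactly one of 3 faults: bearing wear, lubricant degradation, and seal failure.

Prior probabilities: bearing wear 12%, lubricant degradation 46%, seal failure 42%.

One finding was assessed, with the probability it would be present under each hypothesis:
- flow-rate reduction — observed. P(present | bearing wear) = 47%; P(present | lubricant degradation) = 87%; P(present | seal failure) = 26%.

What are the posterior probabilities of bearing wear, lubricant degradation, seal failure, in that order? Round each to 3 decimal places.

0.100, 0.707, 0.193

For each hypothesis, the unnormalized posterior weight is prior × likelihood:
  bearing wear: 0.12 × 0.47 = 0.0564
  lubricant degradation: 0.46 × 0.87 = 0.4002
  seal failure: 0.42 × 0.26 = 0.1092
Marginal likelihood of the evidence = 0.5658.
P(bearing wear | evidence) = 0.0564 / 0.5658 ≈ 0.100
P(lubricant degradation | evidence) = 0.4002 / 0.5658 ≈ 0.707
P(seal failure | evidence) = 0.1092 / 0.5658 ≈ 0.193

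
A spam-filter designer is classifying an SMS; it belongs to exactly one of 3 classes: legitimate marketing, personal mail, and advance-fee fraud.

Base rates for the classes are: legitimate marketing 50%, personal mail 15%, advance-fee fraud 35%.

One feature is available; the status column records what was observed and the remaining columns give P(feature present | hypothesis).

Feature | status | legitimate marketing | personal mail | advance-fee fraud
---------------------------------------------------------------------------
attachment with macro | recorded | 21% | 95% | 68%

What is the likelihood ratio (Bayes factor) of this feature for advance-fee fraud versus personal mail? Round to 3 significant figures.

0.716

The Bayes factor is the ratio of the two likelihoods.
  advance-fee fraud: 0.68
  personal mail: 0.95
Bayes factor = 0.68 / 0.95 ≈ 0.716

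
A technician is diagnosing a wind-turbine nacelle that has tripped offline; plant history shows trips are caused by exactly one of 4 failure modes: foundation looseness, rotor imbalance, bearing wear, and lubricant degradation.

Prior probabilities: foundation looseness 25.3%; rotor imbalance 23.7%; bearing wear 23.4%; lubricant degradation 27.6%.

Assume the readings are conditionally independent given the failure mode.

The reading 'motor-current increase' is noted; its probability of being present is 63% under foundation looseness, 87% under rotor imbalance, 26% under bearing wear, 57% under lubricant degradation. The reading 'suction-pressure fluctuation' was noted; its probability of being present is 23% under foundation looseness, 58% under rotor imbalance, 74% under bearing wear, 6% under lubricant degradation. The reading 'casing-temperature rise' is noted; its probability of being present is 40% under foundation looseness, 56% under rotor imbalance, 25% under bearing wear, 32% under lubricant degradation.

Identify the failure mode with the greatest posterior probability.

rotor imbalance

For each hypothesis, the unnormalized posterior weight is prior × product of the reading likelihoods:
  foundation looseness: 0.253 × 0.63 × 0.23 × 0.40 = 0.014664
  rotor imbalance: 0.237 × 0.87 × 0.58 × 0.56 = 0.066971
  bearing wear: 0.234 × 0.26 × 0.74 × 0.25 = 0.011255
  lubricant degradation: 0.276 × 0.57 × 0.06 × 0.32 = 0.0030205
The unnormalized weights sum to 0.09591.
P(foundation looseness | evidence) ≈ 0.014664 / 0.09591 ≈ 0.153
P(rotor imbalance | evidence) ≈ 0.066971 / 0.09591 ≈ 0.698
P(bearing wear | evidence) ≈ 0.011255 / 0.09591 ≈ 0.117
P(lubricant degradation | evidence) ≈ 0.0030205 / 0.09591 ≈ 0.031
The largest is 0.698, so rotor imbalance is most probable.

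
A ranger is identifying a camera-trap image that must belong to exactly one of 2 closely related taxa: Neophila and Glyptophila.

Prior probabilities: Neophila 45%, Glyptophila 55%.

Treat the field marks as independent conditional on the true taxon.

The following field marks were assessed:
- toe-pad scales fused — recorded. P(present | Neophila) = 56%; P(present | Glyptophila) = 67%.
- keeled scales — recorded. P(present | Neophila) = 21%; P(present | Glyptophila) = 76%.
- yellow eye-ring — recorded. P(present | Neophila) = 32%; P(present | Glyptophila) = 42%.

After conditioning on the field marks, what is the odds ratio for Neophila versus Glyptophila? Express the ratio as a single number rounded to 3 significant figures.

0.144

The normalizing constant cancels in an odds ratio, so compute prior × likelihood for the two hypotheses only:
  Neophila: 0.45 × 0.56 × 0.21 × 0.32 = 0.016934
  Glyptophila: 0.55 × 0.67 × 0.76 × 0.42 = 0.11763
Odds(Neophila : Glyptophila) = 0.016934 / 0.11763 ≈ 0.144.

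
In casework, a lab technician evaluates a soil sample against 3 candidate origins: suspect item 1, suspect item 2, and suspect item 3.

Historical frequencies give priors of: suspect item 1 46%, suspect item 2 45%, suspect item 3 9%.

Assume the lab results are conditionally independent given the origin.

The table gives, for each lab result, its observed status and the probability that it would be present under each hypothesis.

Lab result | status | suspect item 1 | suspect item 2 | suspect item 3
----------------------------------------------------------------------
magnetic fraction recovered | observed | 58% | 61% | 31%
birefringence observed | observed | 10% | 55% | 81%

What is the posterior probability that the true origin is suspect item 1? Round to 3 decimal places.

0.133

Multiply each prior by the joint likelihood of the lab result pattern:
  suspect item 1: 0.46 × 0.58 × 0.10 = 0.02668
  suspect item 2: 0.45 × 0.61 × 0.55 = 0.15098
  suspect item 3: 0.09 × 0.31 × 0.81 = 0.022599
The unnormalized weights sum to 0.20025.
P(suspect item 1 | evidence) = 0.02668 / 0.20025 ≈ 0.133.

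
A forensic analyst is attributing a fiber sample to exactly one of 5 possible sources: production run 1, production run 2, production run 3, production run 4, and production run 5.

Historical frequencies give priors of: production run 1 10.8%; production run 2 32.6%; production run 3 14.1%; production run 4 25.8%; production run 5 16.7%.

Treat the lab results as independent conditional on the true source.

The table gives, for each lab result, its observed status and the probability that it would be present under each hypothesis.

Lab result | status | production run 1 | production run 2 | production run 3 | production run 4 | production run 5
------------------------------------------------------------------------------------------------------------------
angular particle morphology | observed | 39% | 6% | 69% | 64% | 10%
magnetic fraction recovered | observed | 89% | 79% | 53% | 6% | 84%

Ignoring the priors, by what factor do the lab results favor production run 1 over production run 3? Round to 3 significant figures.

Joint likelihood of the lab result pattern under each hypothesis:
  production run 1: 0.39 × 0.89 = 0.3471
  production run 3: 0.69 × 0.53 = 0.3657
Bayes factor = 0.3471 / 0.3657 ≈ 0.949

0.949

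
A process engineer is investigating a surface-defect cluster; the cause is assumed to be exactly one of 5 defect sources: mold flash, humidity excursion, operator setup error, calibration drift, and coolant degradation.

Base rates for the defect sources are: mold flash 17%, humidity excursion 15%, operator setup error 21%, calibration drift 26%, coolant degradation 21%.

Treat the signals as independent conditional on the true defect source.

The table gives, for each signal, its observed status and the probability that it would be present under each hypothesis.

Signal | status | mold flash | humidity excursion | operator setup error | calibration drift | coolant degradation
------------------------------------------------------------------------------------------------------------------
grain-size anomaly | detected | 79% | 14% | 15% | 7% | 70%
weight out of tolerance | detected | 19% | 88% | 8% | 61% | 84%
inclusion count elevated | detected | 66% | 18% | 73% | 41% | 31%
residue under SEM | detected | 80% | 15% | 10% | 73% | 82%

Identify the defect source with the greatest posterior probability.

Multiply each prior by the joint likelihood of the signal pattern:
  mold flash: 0.17 × 0.79 × 0.19 × 0.66 × 0.80 = 0.013473
  humidity excursion: 0.15 × 0.14 × 0.88 × 0.18 × 0.15 = 0.00049896
  operator setup error: 0.21 × 0.15 × 0.08 × 0.73 × 0.10 = 0.00018396
  calibration drift: 0.26 × 0.07 × 0.61 × 0.41 × 0.73 = 0.0033228
  coolant degradation: 0.21 × 0.70 × 0.84 × 0.31 × 0.82 = 0.031389
The unnormalized weights sum to 0.048867.
P(mold flash | evidence) ≈ 0.013473 / 0.048867 ≈ 0.276
P(humidity excursion | evidence) ≈ 0.00049896 / 0.048867 ≈ 0.010
P(operator setup error | evidence) ≈ 0.00018396 / 0.048867 ≈ 0.004
P(calibration drift | evidence) ≈ 0.0033228 / 0.048867 ≈ 0.068
P(coolant degradation | evidence) ≈ 0.031389 / 0.048867 ≈ 0.642
The largest is 0.642, so coolant degradation is most probable.

coolant degradation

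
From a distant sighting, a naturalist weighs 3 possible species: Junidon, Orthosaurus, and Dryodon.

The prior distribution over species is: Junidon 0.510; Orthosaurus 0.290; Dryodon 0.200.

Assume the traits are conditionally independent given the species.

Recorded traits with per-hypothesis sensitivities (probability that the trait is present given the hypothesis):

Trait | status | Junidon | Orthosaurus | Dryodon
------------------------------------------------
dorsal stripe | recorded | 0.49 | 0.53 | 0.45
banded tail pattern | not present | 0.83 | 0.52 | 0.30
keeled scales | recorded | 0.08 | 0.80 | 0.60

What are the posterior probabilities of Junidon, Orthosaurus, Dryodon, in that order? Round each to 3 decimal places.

0.034, 0.589, 0.377

For each hypothesis, the unnormalized posterior weight is prior × product of the trait likelihoods (using 1 − P(present | H) for each absent trait):
  Junidon: 0.510 × 0.49 × (1 − 0.83) × 0.08 = 0.0033986
  Orthosaurus: 0.290 × 0.53 × (1 − 0.52) × 0.80 = 0.059021
  Dryodon: 0.200 × 0.45 × (1 − 0.30) × 0.60 = 0.0378
Normalizing constant Z = 0.0033986 + 0.059021 + 0.0378 = 0.10022.
P(Junidon | evidence) = 0.0033986 / 0.10022 ≈ 0.034
P(Orthosaurus | evidence) = 0.059021 / 0.10022 ≈ 0.589
P(Dryodon | evidence) = 0.0378 / 0.10022 ≈ 0.377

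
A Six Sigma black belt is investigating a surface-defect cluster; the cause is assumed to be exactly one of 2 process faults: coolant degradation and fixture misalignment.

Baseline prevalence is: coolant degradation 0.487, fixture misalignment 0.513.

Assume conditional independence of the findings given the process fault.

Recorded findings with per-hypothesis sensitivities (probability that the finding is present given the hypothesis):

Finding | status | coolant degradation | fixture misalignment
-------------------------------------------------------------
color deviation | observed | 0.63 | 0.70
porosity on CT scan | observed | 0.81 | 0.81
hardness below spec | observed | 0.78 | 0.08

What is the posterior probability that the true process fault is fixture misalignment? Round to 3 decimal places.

0.107

Multiply each prior by the joint likelihood of the evidence pattern:
  coolant degradation: 0.487 × 0.63 × 0.81 × 0.78 = 0.19384
  fixture misalignment: 0.513 × 0.70 × 0.81 × 0.08 = 0.02327
Normalizing constant Z = 0.19384 + 0.02327 = 0.21711.
P(fixture misalignment | evidence) = 0.02327 / 0.21711 ≈ 0.107.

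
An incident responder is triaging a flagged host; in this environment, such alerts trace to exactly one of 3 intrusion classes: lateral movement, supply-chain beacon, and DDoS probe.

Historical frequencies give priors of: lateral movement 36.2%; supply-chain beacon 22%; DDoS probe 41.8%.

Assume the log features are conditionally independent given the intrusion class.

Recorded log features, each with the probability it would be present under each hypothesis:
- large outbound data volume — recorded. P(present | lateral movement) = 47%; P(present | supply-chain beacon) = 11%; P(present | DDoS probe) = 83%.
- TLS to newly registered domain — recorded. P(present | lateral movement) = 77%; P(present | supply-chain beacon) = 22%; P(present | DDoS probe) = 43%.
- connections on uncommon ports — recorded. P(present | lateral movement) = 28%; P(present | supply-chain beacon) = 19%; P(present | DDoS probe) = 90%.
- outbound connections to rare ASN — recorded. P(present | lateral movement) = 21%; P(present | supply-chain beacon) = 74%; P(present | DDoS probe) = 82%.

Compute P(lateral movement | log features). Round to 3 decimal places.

0.065

By Bayes' rule with conditional independence, the unnormalized weight for each hypothesis is prior × ∏ likelihoods:
  lateral movement: 0.362 × 0.47 × 0.77 × 0.28 × 0.21 = 0.0077033
  supply-chain beacon: 0.220 × 0.11 × 0.22 × 0.19 × 0.74 = 0.00074855
  DDoS probe: 0.418 × 0.83 × 0.43 × 0.90 × 0.82 = 0.1101
Normalizing constant Z = 0.0077033 + 0.00074855 + 0.1101 = 0.11855.
P(lateral movement | evidence) = 0.0077033 / 0.11855 ≈ 0.065.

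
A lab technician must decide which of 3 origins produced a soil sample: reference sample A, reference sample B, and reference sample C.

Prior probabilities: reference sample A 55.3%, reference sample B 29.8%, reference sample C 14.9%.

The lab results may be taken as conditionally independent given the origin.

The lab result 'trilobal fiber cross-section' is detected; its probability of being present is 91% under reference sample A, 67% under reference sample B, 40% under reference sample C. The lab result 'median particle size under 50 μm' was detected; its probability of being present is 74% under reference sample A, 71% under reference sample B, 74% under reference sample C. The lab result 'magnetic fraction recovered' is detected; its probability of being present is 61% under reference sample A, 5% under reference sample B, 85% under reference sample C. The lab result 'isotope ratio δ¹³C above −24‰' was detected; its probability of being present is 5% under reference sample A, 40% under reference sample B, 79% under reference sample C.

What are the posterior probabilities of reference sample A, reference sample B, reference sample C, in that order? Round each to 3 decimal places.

0.259, 0.065, 0.676

Multiply each prior by the joint likelihood of the lab result pattern:
  reference sample A: 0.553 × 0.91 × 0.74 × 0.61 × 0.05 = 0.011358
  reference sample B: 0.298 × 0.67 × 0.71 × 0.05 × 0.40 = 0.0028352
  reference sample C: 0.149 × 0.40 × 0.74 × 0.85 × 0.79 = 0.029616
Marginal likelihood of the evidence = 0.043809.
P(reference sample A | evidence) = 0.011358 / 0.043809 ≈ 0.259
P(reference sample B | evidence) = 0.0028352 / 0.043809 ≈ 0.065
P(reference sample C | evidence) = 0.029616 / 0.043809 ≈ 0.676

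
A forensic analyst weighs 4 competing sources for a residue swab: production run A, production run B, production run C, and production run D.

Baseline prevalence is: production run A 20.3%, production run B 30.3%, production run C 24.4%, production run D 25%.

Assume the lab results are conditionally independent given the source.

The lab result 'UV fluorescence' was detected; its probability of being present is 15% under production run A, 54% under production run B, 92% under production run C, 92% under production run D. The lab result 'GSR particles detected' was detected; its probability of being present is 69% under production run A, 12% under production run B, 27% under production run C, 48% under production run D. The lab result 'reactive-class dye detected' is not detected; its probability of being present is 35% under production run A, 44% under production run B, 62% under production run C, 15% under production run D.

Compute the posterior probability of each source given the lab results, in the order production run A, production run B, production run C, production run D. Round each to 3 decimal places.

Multiply each prior by the joint likelihood of the lab result pattern (using 1 − P(present | H) for each absent lab result):
  production run A: 0.203 × 0.15 × 0.69 × (1 − 0.35) = 0.013657
  production run B: 0.303 × 0.54 × 0.12 × (1 − 0.44) = 0.010995
  production run C: 0.244 × 0.92 × 0.27 × (1 − 0.62) = 0.023032
  production run D: 0.250 × 0.92 × 0.48 × (1 − 0.15) = 0.09384
The unnormalized weights sum to 0.14152.
P(production run A | evidence) = 0.013657 / 0.14152 ≈ 0.096
P(production run B | evidence) = 0.010995 / 0.14152 ≈ 0.078
P(production run C | evidence) = 0.023032 / 0.14152 ≈ 0.163
P(production run D | evidence) = 0.09384 / 0.14152 ≈ 0.663

0.096, 0.078, 0.163, 0.663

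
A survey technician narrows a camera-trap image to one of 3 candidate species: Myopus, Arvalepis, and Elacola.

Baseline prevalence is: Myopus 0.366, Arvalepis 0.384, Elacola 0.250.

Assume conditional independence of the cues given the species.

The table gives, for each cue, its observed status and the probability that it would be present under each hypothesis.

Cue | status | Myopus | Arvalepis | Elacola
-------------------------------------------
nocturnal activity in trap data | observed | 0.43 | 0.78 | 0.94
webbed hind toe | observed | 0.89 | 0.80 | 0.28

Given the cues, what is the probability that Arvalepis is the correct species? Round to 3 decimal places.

For each hypothesis, the unnormalized posterior weight is prior × product of the cue likelihoods:
  Myopus: 0.366 × 0.43 × 0.89 = 0.14007
  Arvalepis: 0.384 × 0.78 × 0.80 = 0.23962
  Elacola: 0.250 × 0.94 × 0.28 = 0.0658
Normalizing constant Z = 0.14007 + 0.23962 + 0.0658 = 0.44548.
P(Arvalepis | evidence) = 0.23962 / 0.44548 ≈ 0.538.

0.538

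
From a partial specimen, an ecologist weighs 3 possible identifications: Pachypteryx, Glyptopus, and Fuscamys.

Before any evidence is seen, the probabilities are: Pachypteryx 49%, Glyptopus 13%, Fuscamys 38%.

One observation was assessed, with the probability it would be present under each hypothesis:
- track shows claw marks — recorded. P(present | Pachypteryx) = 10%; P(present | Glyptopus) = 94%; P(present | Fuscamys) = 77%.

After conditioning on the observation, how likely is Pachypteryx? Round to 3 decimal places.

0.106

By Bayes' rule, the unnormalized weight for each hypothesis is prior × likelihood:
  Pachypteryx: 0.49 × 0.10 = 0.049
  Glyptopus: 0.13 × 0.94 = 0.1222
  Fuscamys: 0.38 × 0.77 = 0.2926
Normalizing constant Z = 0.049 + 0.1222 + 0.2926 = 0.4638.
P(Pachypteryx | evidence) = 0.049 / 0.4638 ≈ 0.106.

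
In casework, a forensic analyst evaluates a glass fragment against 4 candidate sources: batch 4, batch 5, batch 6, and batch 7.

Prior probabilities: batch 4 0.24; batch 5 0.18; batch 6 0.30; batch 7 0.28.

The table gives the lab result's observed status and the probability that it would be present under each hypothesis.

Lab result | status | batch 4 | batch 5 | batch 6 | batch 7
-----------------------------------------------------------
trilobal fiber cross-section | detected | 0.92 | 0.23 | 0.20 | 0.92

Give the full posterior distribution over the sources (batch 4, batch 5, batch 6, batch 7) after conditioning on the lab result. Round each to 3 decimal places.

Multiply each prior by the likelihood of the lab result:
  batch 4: 0.24 × 0.92 = 0.2208
  batch 5: 0.18 × 0.23 = 0.0414
  batch 6: 0.30 × 0.20 = 0.06
  batch 7: 0.28 × 0.92 = 0.2576
Normalizing constant Z = 0.2208 + 0.0414 + 0.06 + 0.2576 = 0.5798.
P(batch 4 | evidence) = 0.2208 / 0.5798 ≈ 0.381
P(batch 5 | evidence) = 0.0414 / 0.5798 ≈ 0.071
P(batch 6 | evidence) = 0.06 / 0.5798 ≈ 0.103
P(batch 7 | evidence) = 0.2576 / 0.5798 ≈ 0.444

0.381, 0.071, 0.103, 0.444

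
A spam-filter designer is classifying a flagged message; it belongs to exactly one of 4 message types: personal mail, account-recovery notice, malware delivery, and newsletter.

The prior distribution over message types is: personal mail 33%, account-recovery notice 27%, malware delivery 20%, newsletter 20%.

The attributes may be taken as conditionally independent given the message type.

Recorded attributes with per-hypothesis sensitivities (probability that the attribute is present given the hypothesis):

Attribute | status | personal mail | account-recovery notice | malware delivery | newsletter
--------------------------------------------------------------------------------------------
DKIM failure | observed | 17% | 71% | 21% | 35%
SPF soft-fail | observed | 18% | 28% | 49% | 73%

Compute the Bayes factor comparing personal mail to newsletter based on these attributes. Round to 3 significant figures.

Joint likelihood of the attribute pattern under each hypothesis:
  personal mail: 0.17 × 0.18 = 0.0306
  newsletter: 0.35 × 0.73 = 0.2555
Bayes factor = 0.0306 / 0.2555 ≈ 0.120

0.120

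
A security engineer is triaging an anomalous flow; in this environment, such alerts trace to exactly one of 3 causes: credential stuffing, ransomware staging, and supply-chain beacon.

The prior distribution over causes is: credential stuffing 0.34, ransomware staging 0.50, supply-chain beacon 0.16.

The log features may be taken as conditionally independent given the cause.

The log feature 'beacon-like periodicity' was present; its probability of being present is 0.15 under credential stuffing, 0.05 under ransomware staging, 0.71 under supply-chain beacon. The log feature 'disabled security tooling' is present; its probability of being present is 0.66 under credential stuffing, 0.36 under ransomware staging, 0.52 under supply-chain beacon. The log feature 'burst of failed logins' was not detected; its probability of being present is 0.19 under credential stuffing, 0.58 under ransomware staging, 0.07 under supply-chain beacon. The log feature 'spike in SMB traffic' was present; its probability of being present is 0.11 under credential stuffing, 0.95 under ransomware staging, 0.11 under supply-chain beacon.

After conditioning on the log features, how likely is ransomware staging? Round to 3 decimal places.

0.284

For each hypothesis, the unnormalized posterior weight is prior × product of the log feature likelihoods (using 1 − P(present | H) for each absent log feature):
  credential stuffing: 0.34 × 0.15 × 0.66 × (1 − 0.19) × 0.11 = 0.0029991
  ransomware staging: 0.50 × 0.05 × 0.36 × (1 − 0.58) × 0.95 = 0.003591
  supply-chain beacon: 0.16 × 0.71 × 0.52 × (1 − 0.07) × 0.11 = 0.0060431
Marginal likelihood of the evidence = 0.012633.
P(ransomware staging | evidence) = 0.003591 / 0.012633 ≈ 0.284.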